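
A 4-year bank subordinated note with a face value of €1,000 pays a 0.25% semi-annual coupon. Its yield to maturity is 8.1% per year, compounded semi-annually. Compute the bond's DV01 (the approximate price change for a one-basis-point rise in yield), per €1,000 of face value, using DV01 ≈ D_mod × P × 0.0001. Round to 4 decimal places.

Periodic yield y = 0.0405.
  t   CF        PV=CF/(1+0.0405)^t    t·PV
  1         1.25         1.2013         1.2013
  2         1.25         1.1546         2.3092
  3         1.25         1.1096         3.3289
  4         1.25         1.0665         4.2658
  5         1.25         1.0249         5.1247
  6         1.25         0.9850         5.9103
  7         1.25         0.9467         6.6269
  8     1,001.25       728.7958     5,830.3663
  Σ                    736.2845     5,859.1335
P = 736.2845; D_Mac = 7.95770 half-year periods = 3.97885 yrs; D_mod = 3.82398 yrs.
DV01 ≈ 3.82398 × 736.2845 × 0.0001 = 0.281554.

€0.2816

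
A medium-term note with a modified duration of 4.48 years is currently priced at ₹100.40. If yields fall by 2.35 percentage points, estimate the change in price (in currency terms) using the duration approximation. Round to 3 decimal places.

+₹10.570

Duration approximation: ΔP/P ≈ -D_mod · Δy = -4.48 × (-0.0235) = +0.105280.
ΔP ≈ 100.40 × (+0.105280) = +10.570112.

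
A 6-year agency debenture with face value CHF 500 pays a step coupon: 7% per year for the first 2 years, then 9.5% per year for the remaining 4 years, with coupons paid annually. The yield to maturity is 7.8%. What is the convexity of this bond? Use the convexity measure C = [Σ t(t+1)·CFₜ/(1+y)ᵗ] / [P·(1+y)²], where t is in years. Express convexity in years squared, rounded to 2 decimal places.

With y = 0.078:
  t   CF        PV=CF/(1+0.078)^t    t·PV        t(t+1)·PV
  1        35.00        32.4675        32.4675          64.9351
  2        35.00        30.1183        60.2366         180.7098
  3        47.50        37.9173       113.7519         455.0075
  4        47.50        35.1737       140.6950         703.4748
  5        47.50        32.6287       163.1435         978.8611
  6       547.50       348.8764     2,093.2582      14,652.8077
  Σ                    517.1819     2,603.5527      17,035.7960
P = 517.1819.
Convexity = Σ t(t+1)·PV / [P·(1+y)²] = 17,035.7960 / (517.1819 × 1.162084) = 28.34533.

28.35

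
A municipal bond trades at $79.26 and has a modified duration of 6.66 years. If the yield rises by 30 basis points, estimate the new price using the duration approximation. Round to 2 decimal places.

$77.68

Duration approximation: ΔP/P ≈ -D_mod · Δy = -6.66 × (+0.003) = -0.019980.
New price ≈ 79.26 × (1 - 0.019980) = 77.6763852.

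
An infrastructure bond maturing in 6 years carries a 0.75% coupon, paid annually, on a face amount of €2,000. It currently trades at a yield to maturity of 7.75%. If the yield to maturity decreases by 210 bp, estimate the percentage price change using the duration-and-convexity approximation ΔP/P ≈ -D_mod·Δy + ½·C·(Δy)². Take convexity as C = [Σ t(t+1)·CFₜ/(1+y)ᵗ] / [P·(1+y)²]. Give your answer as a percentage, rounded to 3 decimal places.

+12.192%

With y = 0.0775:
  t   CF        PV=CF/(1+0.0775)^t    t·PV        t(t+1)·PV
  1        15.00        13.9211        13.9211          27.8422
  2        15.00        12.9198        25.8397          77.5190
  3        15.00        11.9906        35.9717         143.8867
  4        15.00        11.1281        44.5125         222.5626
  5        15.00        10.3277        51.6386         309.8319
  6     2,015.00     1,287.5716     7,725.4294      54,078.0058
  Σ                  1,347.8589     7,897.3130      54,859.6481
P = 1,347.8589; D_Mac = 5.85915 yrs; D_mod = 5.43773 yrs; C = 35.05694.
Duration effect: -5.43773 × (-0.021) = +0.114192
Convexity effect: 0.5 × 35.05694 × (-0.021)² = +0.0077301
ΔP/P ≈ +0.114192 + 0.0077301 = +0.121922 = +12.1922%.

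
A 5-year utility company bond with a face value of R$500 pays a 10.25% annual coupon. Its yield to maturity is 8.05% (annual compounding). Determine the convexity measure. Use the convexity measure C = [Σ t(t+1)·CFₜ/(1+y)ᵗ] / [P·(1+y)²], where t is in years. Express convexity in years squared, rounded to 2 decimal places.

With y = 0.0805:
  t   CF        PV=CF/(1+0.0805)^t    t·PV        t(t+1)·PV
  1        51.25        47.4317        47.4317          94.8635
  2        51.25        43.8980        87.7959         263.3878
  3        51.25        40.6274       121.8823         487.5294
  4        51.25        37.6006       150.4024         752.0120
  5       551.25       374.3042     1,871.5212      11,229.1272
  Σ                    543.8620     2,279.0336      12,826.9198
P = 543.8620.
Convexity = Σ t(t+1)·PV / [P·(1+y)²] = 12,826.9198 / (543.8620 × 1.167480) = 20.20152.

20.20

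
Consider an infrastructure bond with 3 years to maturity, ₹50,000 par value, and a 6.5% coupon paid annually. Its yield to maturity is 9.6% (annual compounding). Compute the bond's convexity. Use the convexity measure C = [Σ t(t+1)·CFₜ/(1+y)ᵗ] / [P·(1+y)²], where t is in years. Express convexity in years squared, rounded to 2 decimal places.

With y = 0.096:
  t   CF        PV=CF/(1+0.096)^t    t·PV        t(t+1)·PV
  1     3,250.00     2,965.3285     2,965.3285       5,930.6569
  2     3,250.00     2,705.5917     5,411.1833      16,233.5500
  3    53,250.00    40,447.1522   121,341.4567     485,365.8269
  Σ                 46,118.0724   129,717.9685     507,530.0338
P = 46,118.0724.
Convexity = Σ t(t+1)·PV / [P·(1+y)²] = 507,530.0338 / (46,118.0724 × 1.201216) = 9.16156.

9.16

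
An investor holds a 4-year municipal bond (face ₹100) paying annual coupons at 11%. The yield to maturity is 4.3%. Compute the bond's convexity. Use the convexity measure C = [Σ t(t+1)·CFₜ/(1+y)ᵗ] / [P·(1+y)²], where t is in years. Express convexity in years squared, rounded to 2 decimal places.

15.36

With y = 0.043:
  t   CF        PV=CF/(1+0.043)^t    t·PV        t(t+1)·PV
  1        11.00        10.5465        10.5465          21.0930
  2        11.00        10.1117        20.2234          60.6702
  3        11.00         9.6948        29.0845         116.3378
  4       111.00        93.7963       375.1852       1,875.9262
  Σ                    124.1493       435.0396       2,074.0272
P = 124.1493.
Convexity = Σ t(t+1)·PV / [P·(1+y)²] = 2,074.0272 / (124.1493 × 1.087849) = 15.35683.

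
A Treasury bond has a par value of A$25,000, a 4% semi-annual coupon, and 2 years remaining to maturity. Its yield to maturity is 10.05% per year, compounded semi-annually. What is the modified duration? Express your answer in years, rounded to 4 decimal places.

1.8453 years

Periodic yield y = 0.05025. First find Macaulay duration:
  t   CF        PV=CF/(1+0.05025)^t    t·PV
  1       500.00       476.0771       476.0771
  2       500.00       453.2989       906.5977
  3       500.00       431.6104     1,294.8313
  4    25,500.00    20,958.9451    83,835.7803
  Σ                 22,319.9315    86,513.2864
P = 22,319.9315; Macaulay duration = 86,513.2864 / 22,319.9315 = 3.87606 half-year periods = 1.93803 years.
Modified duration = D_Mac / (1 + y) = 1.93803 / 1.05025 = 1.84530 years.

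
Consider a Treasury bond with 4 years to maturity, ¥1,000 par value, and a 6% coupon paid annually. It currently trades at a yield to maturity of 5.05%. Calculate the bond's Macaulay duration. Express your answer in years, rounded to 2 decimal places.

Periodic yield y = 0.0505. Discount each cash flow and weight by its year:
  t   CF        PV=CF/(1+0.0505)^t    t·PV
  1        60.00        57.1157        57.1157
  2        60.00        54.3700       108.7400
  3        60.00        51.7563       155.2688
  4     1,060.00       870.4055     3,481.6221
  Σ                  1,033.6474     3,802.7466
Price P = Σ PV = 1,033.6474.
Macaulay duration = Σ(t·PV) / P = 3,802.7466 / 1,033.6474 = 3.67896 years.

3.68 years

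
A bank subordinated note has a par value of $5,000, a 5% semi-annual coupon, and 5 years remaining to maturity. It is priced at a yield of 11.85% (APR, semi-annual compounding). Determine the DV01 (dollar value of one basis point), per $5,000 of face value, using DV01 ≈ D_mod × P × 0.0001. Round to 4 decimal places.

$1.5464

Periodic yield y = 0.05925.
  t   CF        PV=CF/(1+0.05925)^t    t·PV
  1       125.00       118.0080       118.0080
  2       125.00       111.4072       222.8143
  3       125.00       105.1755       315.5265
  4       125.00        99.2924       397.1697
  5       125.00        93.7384       468.6921
  6       125.00        88.4951       530.9705
  7       125.00        83.5450       584.8153
  8       125.00        78.8719       630.9751
  9       125.00        74.4601       670.1411
  10    5,125.00     2,882.1006    28,821.0065
  Σ                  3,735.0943    32,760.1192
P = 3,735.0943; D_Mac = 8.77089 half-year periods = 4.38545 yrs; D_mod = 4.14014 yrs.
DV01 ≈ 4.14014 × 3,735.0943 × 0.0001 = 1.546383.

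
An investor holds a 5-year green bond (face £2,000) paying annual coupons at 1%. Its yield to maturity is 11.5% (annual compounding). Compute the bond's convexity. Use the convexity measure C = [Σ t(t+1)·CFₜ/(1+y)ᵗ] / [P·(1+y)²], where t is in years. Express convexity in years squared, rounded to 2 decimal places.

23.30

With y = 0.115:
  t   CF        PV=CF/(1+0.115)^t    t·PV        t(t+1)·PV
  1        20.00        17.9372        17.9372          35.8744
  2        20.00        16.0872        32.1744          96.5232
  3        20.00        14.4280        43.2839         173.1357
  4        20.00        12.9399        51.7596         258.7978
  5     2,020.00     1,172.1334     5,860.6669      35,164.0013
  Σ                  1,233.5257     6,005.8220      35,728.3323
P = 1,233.5257.
Convexity = Σ t(t+1)·PV / [P·(1+y)²] = 35,728.3323 / (1,233.5257 × 1.243225) = 23.29780.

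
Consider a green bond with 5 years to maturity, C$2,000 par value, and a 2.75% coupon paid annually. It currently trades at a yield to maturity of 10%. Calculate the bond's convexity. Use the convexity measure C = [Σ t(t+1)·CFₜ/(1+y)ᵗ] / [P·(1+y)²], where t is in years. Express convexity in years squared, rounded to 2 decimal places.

22.74

With y = 0.1:
  t   CF        PV=CF/(1+0.1)^t    t·PV        t(t+1)·PV
  1        55.00        50.0000        50.0000         100.0000
  2        55.00        45.4545        90.9091         272.7273
  3        55.00        41.3223       123.9669         495.8678
  4        55.00        37.5657       150.2630         751.3148
  5     2,055.00     1,275.9933     6,379.9666      38,279.7996
  Σ                  1,450.3359     6,795.1056      39,899.7094
P = 1,450.3359.
Convexity = Σ t(t+1)·PV / [P·(1+y)²] = 39,899.7094 / (1,450.3359 × 1.210000) = 22.73609.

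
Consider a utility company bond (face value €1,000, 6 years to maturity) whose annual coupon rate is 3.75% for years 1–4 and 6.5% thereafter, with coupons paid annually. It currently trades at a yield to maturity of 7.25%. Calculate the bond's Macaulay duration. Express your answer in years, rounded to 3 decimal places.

5.428 years

Periodic yield y = 0.0725. Discount each cash flow and weight by its year:
  t   CF        PV=CF/(1+0.0725)^t    t·PV
  1        37.50        34.9650        34.9650
  2        37.50        32.6014        65.2029
  3        37.50        30.3976        91.1928
  4        37.50        28.3428       113.3710
  5        65.00        45.8065       229.0324
  6     1,065.00       699.7869     4,198.7213
  Σ                    871.9002     4,732.4854
Price P = Σ PV = 871.9002.
Macaulay duration = Σ(t·PV) / P = 4,732.4854 / 871.9002 = 5.42778 years.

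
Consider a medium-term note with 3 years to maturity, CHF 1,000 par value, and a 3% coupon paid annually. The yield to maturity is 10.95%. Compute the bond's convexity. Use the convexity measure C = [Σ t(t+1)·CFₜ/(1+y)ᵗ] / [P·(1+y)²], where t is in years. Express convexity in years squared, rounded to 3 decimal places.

9.328

With y = 0.1095:
  t   CF        PV=CF/(1+0.1095)^t    t·PV        t(t+1)·PV
  1        30.00        27.0392        27.0392          54.0784
  2        30.00        24.3706        48.7412         146.2237
  3     1,030.00       754.1458     2,262.4373       9,049.7494
  Σ                    805.5556     2,338.2178       9,250.0515
P = 805.5556.
Convexity = Σ t(t+1)·PV / [P·(1+y)²] = 9,250.0515 / (805.5556 × 1.230990) = 9.32812.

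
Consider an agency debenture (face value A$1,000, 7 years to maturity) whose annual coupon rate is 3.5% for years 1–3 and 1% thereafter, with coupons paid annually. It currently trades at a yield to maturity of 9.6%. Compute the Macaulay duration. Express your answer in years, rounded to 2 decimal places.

6.24 years

Periodic yield y = 0.096. Discount each cash flow and weight by its year:
  t   CF        PV=CF/(1+0.096)^t    t·PV
  1        35.00        31.9343        31.9343
  2        35.00        29.1371        58.2743
  3        35.00        26.5850        79.7549
  4        10.00         6.9304        27.7216
  5        10.00         6.3234        31.6168
  6        10.00         5.7695        34.6169
  7     1,010.00       531.6765     3,721.7358
  Σ                    638.3562     3,985.6545
Price P = Σ PV = 638.3562.
Macaulay duration = Σ(t·PV) / P = 3,985.6545 / 638.3562 = 6.24362 years.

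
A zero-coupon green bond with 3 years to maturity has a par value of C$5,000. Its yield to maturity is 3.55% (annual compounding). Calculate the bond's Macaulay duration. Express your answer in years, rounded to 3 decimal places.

3.000 years

A zero-coupon bond has a single cash flow at maturity, so its Macaulay duration equals its maturity: 3 years.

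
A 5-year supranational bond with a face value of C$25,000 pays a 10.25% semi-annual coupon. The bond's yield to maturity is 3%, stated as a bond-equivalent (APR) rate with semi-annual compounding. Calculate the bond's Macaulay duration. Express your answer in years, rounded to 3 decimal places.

4.181 years

Periodic yield y = 0.015. Discount each cash flow and weight by its period:
  t   CF        PV=CF/(1+0.015)^t    t·PV
  1     1,281.25     1,262.3153     1,262.3153
  2     1,281.25     1,243.6604     2,487.3207
  3     1,281.25     1,225.2811     3,675.8434
  4     1,281.25     1,207.1735     4,828.6942
  5     1,281.25     1,189.3335     5,946.6677
  6     1,281.25     1,171.7572     7,030.5431
  7     1,281.25     1,154.4406     8,081.0840
  8     1,281.25     1,137.3799     9,099.0390
  9     1,281.25     1,120.5713    10,085.1418
  10   26,281.25    22,645.6919   226,456.9193
  Σ                 33,357.6048   278,953.5686
Price P = Σ PV = 33,357.6048.
Macaulay duration = Σ(t·PV) / P = 278,953.5686 / 33,357.6048 = 8.36252 half-year periods.
In years: 8.36252 / 2 = 4.18126 years.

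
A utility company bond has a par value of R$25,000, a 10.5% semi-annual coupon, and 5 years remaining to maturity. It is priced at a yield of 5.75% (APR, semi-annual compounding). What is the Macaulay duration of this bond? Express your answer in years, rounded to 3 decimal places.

Periodic yield y = 0.02875. Discount each cash flow and weight by its period:
  t   CF        PV=CF/(1+0.02875)^t    t·PV
  1     1,312.50     1,275.8202     1,275.8202
  2     1,312.50     1,240.1654     2,480.3308
  3     1,312.50     1,205.5071     3,616.5213
  4     1,312.50     1,171.8173     4,687.2693
  5     1,312.50     1,139.0691     5,695.3455
  6     1,312.50     1,107.2361     6,643.4164
  7     1,312.50     1,076.2927     7,534.0486
  8     1,312.50     1,046.2140     8,369.7120
  9     1,312.50     1,016.9759     9,152.7835
  10   26,312.50    19,818.1737   198,181.7372
  Σ                 30,097.2715   247,636.9847
Price P = Σ PV = 30,097.2715.
Macaulay duration = Σ(t·PV) / P = 247,636.9847 / 30,097.2715 = 8.22789 half-year periods.
In years: 8.22789 / 2 = 4.11394 years.

4.114 years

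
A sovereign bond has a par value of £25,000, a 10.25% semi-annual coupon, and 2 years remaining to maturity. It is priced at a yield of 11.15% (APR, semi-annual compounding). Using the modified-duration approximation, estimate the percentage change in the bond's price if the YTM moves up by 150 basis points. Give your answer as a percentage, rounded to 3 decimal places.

-2.639%

Periodic yield y = 0.05575. Modified duration first:
  t   CF        PV=CF/(1+0.05575)^t    t·PV
  1     1,281.25     1,213.5922     1,213.5922
  2     1,281.25     1,149.5072     2,299.0144
  3     1,281.25     1,088.8063     3,266.4188
  4    26,281.25    21,154.4460    84,617.7841
  Σ                 24,606.3517    91,396.8096
P = 24,606.3517; D_Mac = 3.71436 half-year periods = 1.85718 yrs; D_mod = 1.85718/(1+0.05575) = 1.75911 yrs.
ΔP/P ≈ -D_mod · Δy = -1.75911 × (+0.015) = -0.026387 = -2.6387%.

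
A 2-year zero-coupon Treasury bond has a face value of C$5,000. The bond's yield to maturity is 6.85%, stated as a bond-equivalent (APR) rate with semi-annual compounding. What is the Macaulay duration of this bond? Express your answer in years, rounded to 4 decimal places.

A zero-coupon bond has a single cash flow at maturity, so its Macaulay duration equals its maturity: 2 years.
(Equivalently: 4 semi-annual periods ÷ 2 = 2 years.)

2.0000 years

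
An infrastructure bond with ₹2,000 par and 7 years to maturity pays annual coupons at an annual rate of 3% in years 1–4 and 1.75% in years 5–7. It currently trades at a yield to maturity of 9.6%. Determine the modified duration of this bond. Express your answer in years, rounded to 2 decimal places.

Periodic yield y = 0.096. First find Macaulay duration:
  t   CF        PV=CF/(1+0.096)^t    t·PV
  1        60.00        54.7445        54.7445
  2        60.00        49.9494        99.8988
  3        60.00        45.5743       136.7228
  4        60.00        41.5824       166.3294
  5        35.00        22.1317       110.6586
  6        35.00        20.1932       121.1591
  7     2,035.00     1,071.2493     7,498.7448
  Σ                  1,305.4247     8,188.2580
P = 1,305.4247; Macaulay duration = 8,188.2580 / 1,305.4247 = 6.27249 years.
Modified duration = D_Mac / (1 + y) = 6.27249 / 1.096 = 5.72307 years.

5.72 years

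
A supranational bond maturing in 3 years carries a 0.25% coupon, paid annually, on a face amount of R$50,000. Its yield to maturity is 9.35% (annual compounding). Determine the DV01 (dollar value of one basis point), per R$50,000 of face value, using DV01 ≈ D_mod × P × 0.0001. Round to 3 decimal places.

Periodic yield y = 0.0935.
  t   CF        PV=CF/(1+0.0935)^t    t·PV
  1       125.00       114.3118       114.3118
  2       125.00       104.5376       209.0752
  3    50,125.00    38,335.2256   115,005.6768
  Σ                 38,554.0750   115,329.0638
P = 38,554.0750; D_Mac = 2.99136 yrs; D_mod = 2.73558 yrs.
DV01 ≈ 2.73558 × 38,554.0750 × 0.0001 = 10.546782.

R$10.547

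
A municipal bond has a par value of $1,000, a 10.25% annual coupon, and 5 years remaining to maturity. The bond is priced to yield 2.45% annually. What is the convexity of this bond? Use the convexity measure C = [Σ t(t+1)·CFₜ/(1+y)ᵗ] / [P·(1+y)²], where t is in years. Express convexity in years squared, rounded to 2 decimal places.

23.14

With y = 0.0245:
  t   CF        PV=CF/(1+0.0245)^t    t·PV        t(t+1)·PV
  1       102.50       100.0488       100.0488         200.0976
  2       102.50        97.6562       195.3125         585.9374
  3       102.50        95.3209       285.9626       1,143.8504
  4       102.50        93.0414       372.1654       1,860.8270
  5     1,102.50       976.8295     4,884.1477      29,304.8862
  Σ                  1,362.8968     5,837.6370      33,095.5986
P = 1,362.8968.
Convexity = Σ t(t+1)·PV / [P·(1+y)²] = 33,095.5986 / (1,362.8968 × 1.049600) = 23.13574.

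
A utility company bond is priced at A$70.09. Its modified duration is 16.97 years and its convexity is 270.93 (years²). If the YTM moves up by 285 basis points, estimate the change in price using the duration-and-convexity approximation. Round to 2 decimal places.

Duration effect: -D_mod·Δy = -16.97 × (+0.0285) = -0.483645
Convexity effect: ½·C·(Δy)² = 0.5 × 270.93 × (0.0285)² = +0.11003144625
ΔP/P ≈ -0.483645 + 0.11003144625 = -0.37361355375
ΔP ≈ 70.09 × (-0.37361355375) = -26.1865739823375.

-A$26.19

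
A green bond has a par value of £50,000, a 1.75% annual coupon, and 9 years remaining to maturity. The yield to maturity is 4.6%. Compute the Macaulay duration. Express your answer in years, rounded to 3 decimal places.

Periodic yield y = 0.046. Discount each cash flow and weight by its year:
  t   CF        PV=CF/(1+0.046)^t    t·PV
  1       875.00       836.5201       836.5201
  2       875.00       799.7324     1,599.4648
  3       875.00       764.5625     2,293.6875
  4       875.00       730.9393     2,923.7572
  5       875.00       698.7947     3,493.9737
  6       875.00       668.0638     4,008.3829
  7       875.00       638.6843     4,470.7903
  8       875.00       610.5969     4,884.7750
  9    50,875.00    33,940.5801   305,465.2213
  Σ                 39,688.4742   329,976.5728
Price P = Σ PV = 39,688.4742.
Macaulay duration = Σ(t·PV) / P = 329,976.5728 / 39,688.4742 = 8.31417 years.

8.314 years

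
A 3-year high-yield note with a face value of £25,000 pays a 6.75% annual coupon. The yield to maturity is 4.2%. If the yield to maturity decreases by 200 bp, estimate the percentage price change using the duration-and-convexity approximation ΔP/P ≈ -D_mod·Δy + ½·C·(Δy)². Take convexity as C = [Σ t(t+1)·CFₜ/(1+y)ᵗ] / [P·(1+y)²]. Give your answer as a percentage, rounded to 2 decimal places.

With y = 0.042:
  t   CF        PV=CF/(1+0.042)^t    t·PV        t(t+1)·PV
  1     1,687.50     1,619.4818     1,619.4818       3,238.9635
  2     1,687.50     1,554.2051     3,108.4103       9,325.2309
  3    26,687.50    23,588.7396    70,766.2187     283,064.8748
  Σ                 26,762.4265    75,494.1108     295,629.0692
P = 26,762.4265; D_Mac = 2.82090 yrs; D_mod = 2.70720 yrs; C = 10.17387.
Duration effect: -2.70720 × (-0.02) = +0.054144
Convexity effect: 0.5 × 10.17387 × (-0.02)² = +0.0020348
ΔP/P ≈ +0.054144 + 0.0020348 = +0.056179 = +5.6179%.

+5.62%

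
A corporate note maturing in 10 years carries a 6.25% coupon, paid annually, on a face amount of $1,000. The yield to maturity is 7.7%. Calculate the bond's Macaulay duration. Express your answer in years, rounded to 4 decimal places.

7.5917 years

Periodic yield y = 0.077. Discount each cash flow and weight by its year:
  t   CF        PV=CF/(1+0.077)^t    t·PV
  1        62.50        58.0316        58.0316
  2        62.50        53.8826       107.7652
  3        62.50        50.0303       150.0908
  4        62.50        46.4534       185.8135
  5        62.50        43.1322       215.6609
  6        62.50        40.0485       240.2907
  7        62.50        37.1852       260.2964
  8        62.50        34.5266       276.2132
  9        62.50        32.0582       288.5235
  10    1,062.50       506.0249     5,060.2492
  Σ                    901.3734     6,842.9350
Price P = Σ PV = 901.3734.
Macaulay duration = Σ(t·PV) / P = 6,842.9350 / 901.3734 = 7.59168 years.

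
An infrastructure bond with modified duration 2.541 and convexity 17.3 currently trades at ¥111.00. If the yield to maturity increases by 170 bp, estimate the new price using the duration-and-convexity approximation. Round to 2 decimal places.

¥106.48

Duration effect: -D_mod·Δy = -2.541 × (+0.017) = -0.043197
Convexity effect: ½·C·(Δy)² = 0.5 × 17.3 × (0.017)² = +0.00249985
ΔP/P ≈ -0.043197 + 0.00249985 = -0.04069715
New price ≈ 111.00 × (1 - 0.04069715) = 106.48261635.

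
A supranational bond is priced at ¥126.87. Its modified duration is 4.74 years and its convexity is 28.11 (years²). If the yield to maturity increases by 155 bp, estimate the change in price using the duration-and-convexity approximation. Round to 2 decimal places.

Duration effect: -D_mod·Δy = -4.74 × (+0.0155) = -0.073470
Convexity effect: ½·C·(Δy)² = 0.5 × 28.11 × (0.0155)² = +0.00337671375
ΔP/P ≈ -0.073470 + 0.00337671375 = -0.07009328625
ΔP ≈ 126.87 × (-0.07009328625) = -8.8927352265375.

-¥8.89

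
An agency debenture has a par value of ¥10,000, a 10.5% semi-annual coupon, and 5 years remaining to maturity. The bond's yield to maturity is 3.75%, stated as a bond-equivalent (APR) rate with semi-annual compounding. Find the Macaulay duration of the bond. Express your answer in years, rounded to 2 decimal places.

4.15 years

Periodic yield y = 0.01875. Discount each cash flow and weight by its period:
  t   CF        PV=CF/(1+0.01875)^t    t·PV
  1       525.00       515.3374       515.3374
  2       525.00       505.8527     1,011.7054
  3       525.00       496.5425     1,489.6275
  4       525.00       487.4037     1,949.6148
  5       525.00       478.4331     2,392.1654
  6       525.00       469.6276     2,817.7653
  7       525.00       460.9841     3,226.8887
  8       525.00       452.4997     3,619.9979
  9       525.00       444.1715     3,997.5437
  10   10,525.00     8,740.6934    87,406.9341
  Σ                 13,051.5457   108,427.5802
Price P = Σ PV = 13,051.5457.
Macaulay duration = Σ(t·PV) / P = 108,427.5802 / 13,051.5457 = 8.30764 half-year periods.
In years: 8.30764 / 2 = 4.15382 years.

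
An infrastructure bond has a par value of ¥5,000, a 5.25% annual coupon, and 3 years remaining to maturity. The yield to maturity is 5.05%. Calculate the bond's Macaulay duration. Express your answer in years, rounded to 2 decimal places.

Periodic yield y = 0.0505. Discount each cash flow and weight by its year:
  t   CF        PV=CF/(1+0.0505)^t    t·PV
  1       262.50       249.8810       249.8810
  2       262.50       237.8686       475.7373
  3     5,262.50     4,539.4573    13,618.3720
  Σ                  5,027.2070    14,343.9903
Price P = Σ PV = 5,027.2070.
Macaulay duration = Σ(t·PV) / P = 14,343.9903 / 5,027.2070 = 2.85327 years.

2.85 years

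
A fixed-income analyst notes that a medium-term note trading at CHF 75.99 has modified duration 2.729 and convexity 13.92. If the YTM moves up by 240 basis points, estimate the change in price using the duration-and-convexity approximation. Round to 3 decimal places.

-CHF 4.672

Duration effect: -D_mod·Δy = -2.729 × (+0.024) = -0.065496
Convexity effect: ½·C·(Δy)² = 0.5 × 13.92 × (0.024)² = +0.00400896
ΔP/P ≈ -0.065496 + 0.00400896 = -0.06148704
ΔP ≈ 75.99 × (-0.06148704) = -4.6724001696.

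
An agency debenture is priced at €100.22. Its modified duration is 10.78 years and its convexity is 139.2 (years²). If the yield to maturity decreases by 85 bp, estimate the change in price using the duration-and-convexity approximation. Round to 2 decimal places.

+€9.69

Duration effect: -D_mod·Δy = -10.78 × (-0.0085) = +0.091630
Convexity effect: ½·C·(Δy)² = 0.5 × 139.2 × (-0.0085)² = +0.0050286
ΔP/P ≈ +0.091630 + 0.0050286 = +0.0966586
ΔP ≈ 100.22 × (+0.0966586) = +9.687124892.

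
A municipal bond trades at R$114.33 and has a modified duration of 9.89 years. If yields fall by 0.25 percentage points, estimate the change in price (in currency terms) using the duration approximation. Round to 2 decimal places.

+R$2.83

Duration approximation: ΔP/P ≈ -D_mod · Δy = -9.89 × (-0.0025) = +0.024725.
ΔP ≈ 114.33 × (+0.024725) = +2.82680925.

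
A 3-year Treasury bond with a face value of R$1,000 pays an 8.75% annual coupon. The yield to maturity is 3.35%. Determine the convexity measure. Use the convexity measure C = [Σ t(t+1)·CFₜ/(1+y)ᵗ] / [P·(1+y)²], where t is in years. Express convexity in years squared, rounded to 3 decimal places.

With y = 0.0335:
  t   CF        PV=CF/(1+0.0335)^t    t·PV        t(t+1)·PV
  1        87.50        84.6638        84.6638         169.3275
  2        87.50        81.9195       163.8389         491.5168
  3     1,087.50       985.1397     2,955.4191      11,821.6764
  Σ                  1,151.7229     3,203.9218      12,482.5207
P = 1,151.7229.
Convexity = Σ t(t+1)·PV / [P·(1+y)²] = 12,482.5207 / (1,151.7229 × 1.068122) = 10.14690.

10.147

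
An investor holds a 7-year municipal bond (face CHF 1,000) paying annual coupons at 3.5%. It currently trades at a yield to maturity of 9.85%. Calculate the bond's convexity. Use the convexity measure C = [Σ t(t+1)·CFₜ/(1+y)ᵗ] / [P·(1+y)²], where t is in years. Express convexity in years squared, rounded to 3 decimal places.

With y = 0.0985:
  t   CF        PV=CF/(1+0.0985)^t    t·PV        t(t+1)·PV
  1        35.00        31.8616        31.8616          63.7233
  2        35.00        29.0047        58.0093         174.0280
  3        35.00        26.4039        79.2117         316.8466
  4        35.00        24.0363        96.1452         480.7262
  5        35.00        21.8810       109.4051         656.4309
  6        35.00        19.9190       119.5140         836.5983
  7     1,035.00       536.2162     3,753.5133      30,028.1065
  Σ                    689.3227     4,247.6604      32,556.4598
P = 689.3227.
Convexity = Σ t(t+1)·PV / [P·(1+y)²] = 32,556.4598 / (689.3227 × 1.206702) = 39.13943.

39.139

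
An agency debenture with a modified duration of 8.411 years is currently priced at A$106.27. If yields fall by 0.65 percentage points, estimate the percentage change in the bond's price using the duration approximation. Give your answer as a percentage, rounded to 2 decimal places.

+5.47%

Duration approximation: ΔP/P ≈ -D_mod · Δy = -8.411 × (-0.0065) = +0.0546715.
As a percentage: +5.46715%.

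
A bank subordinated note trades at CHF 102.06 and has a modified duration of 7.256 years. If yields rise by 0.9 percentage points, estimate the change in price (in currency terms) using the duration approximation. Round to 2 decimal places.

Duration approximation: ΔP/P ≈ -D_mod · Δy = -7.256 × (+0.009) = -0.065304.
ΔP ≈ 102.06 × (-0.065304) = -6.66492624.

-CHF 6.66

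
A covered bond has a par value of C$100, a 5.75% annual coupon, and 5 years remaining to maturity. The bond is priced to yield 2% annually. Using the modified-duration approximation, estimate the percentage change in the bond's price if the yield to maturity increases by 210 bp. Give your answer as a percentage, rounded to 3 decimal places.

-9.327%

Periodic yield y = 0.02. Modified duration first:
  t   CF        PV=CF/(1+0.02)^t    t·PV
  1         5.75         5.6373         5.6373
  2         5.75         5.5267        11.0534
  3         5.75         5.4184        16.2551
  4         5.75         5.3121        21.2484
  5       105.75        95.7810       478.9052
  Σ                    117.6755       533.0994
P = 117.6755; D_Mac = 4.53025 yrs; D_mod = 4.53025/(1+0.02) = 4.44142 yrs.
ΔP/P ≈ -D_mod · Δy = -4.44142 × (+0.021) = -0.093270 = -9.3270%.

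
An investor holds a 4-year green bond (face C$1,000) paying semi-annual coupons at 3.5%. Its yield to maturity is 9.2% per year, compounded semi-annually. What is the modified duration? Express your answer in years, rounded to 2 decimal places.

3.57 years

Periodic yield y = 0.046. First find Macaulay duration:
  t   CF        PV=CF/(1+0.046)^t    t·PV
  1        17.50        16.7304        16.7304
  2        17.50        15.9946        31.9893
  3        17.50        15.2913        45.8738
  4        17.50        14.6188        58.4751
  5        17.50        13.9759        69.8795
  6        17.50        13.3613        80.1677
  7        17.50        12.7737        89.4158
  8     1,017.50       710.0369     5,680.2955
  Σ                    812.7829     6,072.8270
P = 812.7829; Macaulay duration = 6,072.8270 / 812.7829 = 7.47165 half-year periods = 3.73582 years.
Modified duration = D_Mac / (1 + y) = 3.73582 / 1.046 = 3.57153 years.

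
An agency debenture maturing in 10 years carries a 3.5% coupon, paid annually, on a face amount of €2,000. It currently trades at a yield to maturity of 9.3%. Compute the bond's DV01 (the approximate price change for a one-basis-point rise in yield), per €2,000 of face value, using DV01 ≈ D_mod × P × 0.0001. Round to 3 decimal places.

€0.946

Periodic yield y = 0.093.
  t   CF        PV=CF/(1+0.093)^t    t·PV
  1        70.00        64.0439        64.0439
  2        70.00        58.5946       117.1892
  3        70.00        53.6090       160.8269
  4        70.00        49.0476       196.1902
  5        70.00        44.8743       224.3713
  6        70.00        41.0560       246.3362
  7        70.00        37.5627       262.9390
  8        70.00        34.3666       274.9329
  9        70.00        31.4425       282.9822
  10    2,070.00       850.6849     8,506.8490
  Σ                  1,265.2821    10,336.6609
P = 1,265.2821; D_Mac = 8.16945 yrs; D_mod = 7.47434 yrs.
DV01 ≈ 7.47434 × 1,265.2821 × 0.0001 = 0.945715.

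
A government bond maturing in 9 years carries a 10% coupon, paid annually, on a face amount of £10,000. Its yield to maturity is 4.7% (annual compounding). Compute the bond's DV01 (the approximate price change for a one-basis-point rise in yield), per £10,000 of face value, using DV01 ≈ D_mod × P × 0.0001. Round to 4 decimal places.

£8.9157

Periodic yield y = 0.047.
  t   CF        PV=CF/(1+0.047)^t    t·PV
  1     1,000.00       955.1098       955.1098
  2     1,000.00       912.2348     1,824.4696
  3     1,000.00       871.2844     2,613.8533
  4     1,000.00       832.1723     3,328.6893
  5     1,000.00       794.8160     3,974.0799
  6     1,000.00       759.1366     4,554.8194
  7     1,000.00       725.0588     5,075.4116
  8     1,000.00       692.5108     5,540.0863
  9    11,000.00     7,275.6626    65,480.9633
  Σ                 13,817.9861    93,347.4826
P = 13,817.9861; D_Mac = 6.75551 yrs; D_mod = 6.45225 yrs.
DV01 ≈ 6.45225 × 13,817.9861 × 0.0001 = 8.915710.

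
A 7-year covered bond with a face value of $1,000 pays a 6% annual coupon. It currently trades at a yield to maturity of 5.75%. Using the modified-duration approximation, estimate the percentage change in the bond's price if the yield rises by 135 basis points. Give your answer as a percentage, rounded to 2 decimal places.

Periodic yield y = 0.0575. Modified duration first:
  t   CF        PV=CF/(1+0.0575)^t    t·PV
  1        60.00        56.7376        56.7376
  2        60.00        53.6526       107.3051
  3        60.00        50.7353       152.2059
  4        60.00        47.9766       191.9065
  5        60.00        45.3680       226.8399
  6        60.00        42.9012       257.4069
  7     1,060.00       716.7096     5,016.9673
  Σ                  1,014.0808     6,009.3692
P = 1,014.0808; D_Mac = 5.92593 yrs; D_mod = 5.92593/(1+0.0575) = 5.60371 yrs.
ΔP/P ≈ -D_mod · Δy = -5.60371 × (+0.0135) = -0.075650 = -7.5650%.

-7.57%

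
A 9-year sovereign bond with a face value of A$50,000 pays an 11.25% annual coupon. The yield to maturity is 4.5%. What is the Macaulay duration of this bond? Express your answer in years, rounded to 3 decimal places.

Periodic yield y = 0.045. Discount each cash flow and weight by its year:
  t   CF        PV=CF/(1+0.045)^t    t·PV
  1     5,625.00     5,382.7751     5,382.7751
  2     5,625.00     5,150.9810    10,301.9620
  3     5,625.00     4,929.1684    14,787.5052
  4     5,625.00     4,716.9076    18,867.6302
  5     5,625.00     4,513.7871    22,568.9357
  6     5,625.00     4,319.4135    25,916.4812
  7     5,625.00     4,133.4101    28,933.8705
  8     5,625.00     3,955.4163    31,643.3307
  9    55,625.00    37,430.3088   336,872.7791
  Σ                 74,532.1679   495,275.2697
Price P = Σ PV = 74,532.1679.
Macaulay duration = Σ(t·PV) / P = 495,275.2697 / 74,532.1679 = 6.64512 years.

6.645 years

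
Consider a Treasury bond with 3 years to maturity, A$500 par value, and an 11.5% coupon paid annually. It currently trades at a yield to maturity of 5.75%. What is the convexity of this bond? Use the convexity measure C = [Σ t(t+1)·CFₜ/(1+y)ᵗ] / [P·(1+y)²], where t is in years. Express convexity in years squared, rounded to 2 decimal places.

9.41

With y = 0.0575:
  t   CF        PV=CF/(1+0.0575)^t    t·PV        t(t+1)·PV
  1        57.50        54.3735        54.3735         108.7470
  2        57.50        51.4170       102.8341         308.5023
  3       557.50       471.4154     1,414.2461       5,656.9845
  Σ                    577.2059     1,571.4537       6,074.2338
P = 577.2059.
Convexity = Σ t(t+1)·PV / [P·(1+y)²] = 6,074.2338 / (577.2059 × 1.118306) = 9.41022.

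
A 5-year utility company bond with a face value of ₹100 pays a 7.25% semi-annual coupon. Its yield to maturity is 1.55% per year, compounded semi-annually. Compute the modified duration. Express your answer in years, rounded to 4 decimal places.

4.3435 years

Periodic yield y = 0.00775. First find Macaulay duration:
  t   CF        PV=CF/(1+0.00775)^t    t·PV
  1        3.625         3.5971         3.5971
  2        3.625         3.5695         7.1389
  3        3.625         3.5420        10.6260
  4        3.625         3.5148        14.0591
  5        3.625         3.4877        17.4387
  6        3.625         3.4609        20.7655
  7        3.625         3.4343        24.0401
  8        3.625         3.4079        27.2631
  9        3.625         3.3817        30.4351
  10     103.625        95.9260       959.2603
  Σ                    127.3219     1,114.6240
P = 127.3219; Macaulay duration = 1,114.6240 / 127.3219 = 8.75438 half-year periods = 4.37719 years.
Modified duration = D_Mac / (1 + y) = 4.37719 / 1.00775 = 4.34353 years.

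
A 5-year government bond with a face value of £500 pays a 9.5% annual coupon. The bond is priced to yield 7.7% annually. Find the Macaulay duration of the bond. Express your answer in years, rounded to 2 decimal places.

4.23 years

Periodic yield y = 0.077. Discount each cash flow and weight by its year:
  t   CF        PV=CF/(1+0.077)^t    t·PV
  1        47.50        44.1040        44.1040
  2        47.50        40.9508        81.9016
  3        47.50        38.0230       114.0690
  4        47.50        35.3046       141.2182
  5       547.50       377.8380     1,889.1899
  Σ                    536.2203     2,270.4827
Price P = Σ PV = 536.2203.
Macaulay duration = Σ(t·PV) / P = 2,270.4827 / 536.2203 = 4.23423 years.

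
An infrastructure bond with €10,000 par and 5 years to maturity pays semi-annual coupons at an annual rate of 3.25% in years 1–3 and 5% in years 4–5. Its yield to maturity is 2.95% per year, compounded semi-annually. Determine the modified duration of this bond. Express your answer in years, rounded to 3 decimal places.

4.578 years

Periodic yield y = 0.01475. First find Macaulay duration:
  t   CF        PV=CF/(1+0.01475)^t    t·PV
  1       162.50       160.1380       160.1380
  2       162.50       157.8103       315.6205
  3       162.50       155.5164       466.5492
  4       162.50       153.2559       613.0235
  5       162.50       151.0282       755.1410
  6       162.50       148.8329       892.9975
  7       250.00       225.6455     1,579.5182
  8       250.00       222.3656     1,778.9245
  9       250.00       219.1333     1,972.2001
  10   10,250.00     8,853.8725    88,538.7254
  Σ                 10,447.5985    97,072.8379
P = 10,447.5985; Macaulay duration = 97,072.8379 / 10,447.5985 = 9.29140 half-year periods = 4.64570 years.
Modified duration = D_Mac / (1 + y) = 4.64570 / 1.01475 = 4.57817 years.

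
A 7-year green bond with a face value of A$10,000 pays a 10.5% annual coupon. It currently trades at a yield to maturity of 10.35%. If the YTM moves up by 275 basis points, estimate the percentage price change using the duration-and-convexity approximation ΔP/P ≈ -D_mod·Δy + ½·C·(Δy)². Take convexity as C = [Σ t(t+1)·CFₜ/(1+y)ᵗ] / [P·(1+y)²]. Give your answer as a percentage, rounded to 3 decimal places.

-12.018%

With y = 0.1035:
  t   CF        PV=CF/(1+0.1035)^t    t·PV        t(t+1)·PV
  1     1,050.00       951.5179       951.5179       1,903.0358
  2     1,050.00       862.2727     1,724.5454       5,173.6361
  3     1,050.00       781.3980     2,344.1940       9,376.7758
  4     1,050.00       708.1087     2,832.4349      14,162.1746
  5     1,050.00       641.6935     3,208.4673      19,250.8037
  6     1,050.00       581.5074     3,489.0446      24,423.3124
  7    11,050.00     5,545.6942    38,819.8592     310,558.8734
  Σ                 10,072.1924    53,370.0632     384,848.6118
P = 10,072.1924; D_Mac = 5.29875 yrs; D_mod = 4.80177 yrs; C = 31.37771.
Duration effect: -4.80177 × (+0.0275) = -0.132049
Convexity effect: 0.5 × 31.37771 × (0.0275)² = +0.0118647
ΔP/P ≈ -0.132049 + 0.0118647 = -0.120184 = -12.0184%.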